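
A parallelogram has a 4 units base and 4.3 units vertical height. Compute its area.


Shape: parallelogram
Base b = 4 units, Height h = 4.3 units
Formula: A = b * h
A = 4 * 4.3
A = 17.2
17.2 units^2


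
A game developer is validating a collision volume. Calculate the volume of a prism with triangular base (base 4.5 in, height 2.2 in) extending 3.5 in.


Shape: triangular prism
Triangle base = 4.5 in, triangle height = 2.2 in, prism length L = 3.5 in
Formula: V = (1/2 * b * h_tri) * L
Cross-section area = 0.5 * 4.5 * 2.2 = 4.95
V = 4.95 * 3.5
V = 17.325
17.325 in^3


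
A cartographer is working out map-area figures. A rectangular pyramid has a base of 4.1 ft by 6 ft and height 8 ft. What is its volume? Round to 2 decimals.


Shape: rectangular pyramid
Base: 4.1 ft x 6 ft, Height h = 8 ft
Formula: V = (1/3) * base_area * h
base_area = 4.1 * 6 = 24.6
base_area * h = 24.6 * 8 = 196.8
V = 196.8 / 3
V = 65.6
65.6 ft^3


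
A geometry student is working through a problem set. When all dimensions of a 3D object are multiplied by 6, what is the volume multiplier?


Linear scale factor k = 6
Rule: under a linear scaling by k, volumes scale by k^3.
k^3 = 6 * 6 * 6
k^3 = 36 * 6
k^3 = 216
Volume scales by a factor of 216.
216 (dimensionless)


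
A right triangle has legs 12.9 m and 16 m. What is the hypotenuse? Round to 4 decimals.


Shape: right triangle
Legs a = 12.9 m, b = 16 m
Formula: c = sqrt(a^2 + b^2)
a^2 = 166.41, b^2 = 256
a^2 + b^2 = 422.41
c = sqrt(422.41)
c = 20.5526
20.5526 m


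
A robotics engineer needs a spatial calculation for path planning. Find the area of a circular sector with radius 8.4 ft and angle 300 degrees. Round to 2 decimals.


Shape: circular sector
Radius r = 8.4 ft, Angle = 300 degrees
Formula: A = (angle/360) * pi * r^2
r^2 = 70.56
Fraction of circle = 300/360
A = (300/360) * pi * 70.56
A = 58.8 * pi
A = 184.73
184.73 ft^2


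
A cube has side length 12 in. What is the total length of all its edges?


Shape: cube
Side s = 12 in
A cube has 12 edges, all equal.
Formula: total edge length = 12 * s
Total = 12 * 12
Total = 144
144 in


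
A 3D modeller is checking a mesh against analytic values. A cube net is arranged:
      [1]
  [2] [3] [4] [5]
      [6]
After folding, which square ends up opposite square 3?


Net: cross layout. Take square 3 as the base (bottom).
Fold the four squares in the horizontal row up around 3: 2 -> left, 4 -> right, 5 wraps to the top.
Fold 1 and 6 up from 3: 1 -> back, 6 -> front.
Opposite pairs are therefore: (1, 6), (2, 4), (3, 5).
Face 3 is opposite face 5.
face 5


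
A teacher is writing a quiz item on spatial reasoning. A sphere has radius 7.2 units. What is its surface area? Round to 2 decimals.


Shape: sphere
Radius r = 7.2 units
Formula: SA = 4 * pi * r^2
r^2 = 51.84
SA = 4 * pi * 51.84
SA = 207.36 * pi
SA = 651.44
651.44 units^2


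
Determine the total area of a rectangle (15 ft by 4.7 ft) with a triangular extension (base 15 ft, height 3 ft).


Composite shape: rectangle + triangle
Rectangle area = 15 * 4.7 = 70.5
Triangle area = 0.5 * 15 * 3 = 22.5
Total = 70.5 + 22.5
Total = 93
93 ft^2


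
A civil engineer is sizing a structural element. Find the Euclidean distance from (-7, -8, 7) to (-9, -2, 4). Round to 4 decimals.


3D distance between two points
P1 = (-7, -8, 7), P2 = (-9, -2, 4)
Formula: d = sqrt((x2-x1)^2 + (y2-y1)^2 + (z2-z1)^2)
dx = -9 - -7 = -2
dy = -2 - -8 = 6
dz = 4 - 7 = -3
dx^2 + dy^2 + dz^2 = 4 + 36 + 9 = 49
d = sqrt(49)
d = 7.0
7 units


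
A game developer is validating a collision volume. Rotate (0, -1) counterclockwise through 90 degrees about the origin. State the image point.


Transformation: rotation about the origin
Original point: (0, -1)
Rule for 90 deg counterclockwise: (x, y) -> (-y, x)
Apply: (0, -1) -> (1, 0)
(1, 0)


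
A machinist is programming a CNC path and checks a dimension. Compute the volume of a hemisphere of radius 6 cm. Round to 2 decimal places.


Shape: hemisphere (half of a sphere)
Radius r = 6 cm
Formula: V = (1/2) * (4/3) * pi * r^3 = (2/3) * pi * r^3
r^3 = 216
(2/3) * 216 = 144
V = 144 * pi
V = 452.39
452.39 cm^3


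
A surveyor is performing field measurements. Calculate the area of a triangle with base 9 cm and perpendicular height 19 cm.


Shape: triangle
Base b = 9 cm, Height h = 19 cm
Formula: A = (1/2) * b * h
A = 0.5 * 9 * 19
A = 0.5 * 171
A = 85.5
85.5 cm^2


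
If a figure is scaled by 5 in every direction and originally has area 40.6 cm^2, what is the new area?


Linear scale factor k = 5
Original area = 40.6 cm^2
Rule: under a linear scaling by k, areas scale by k^2.
k^2 = 5^2 = 25
New area = 40.6 * 25
New area = 1015
1015 cm^2


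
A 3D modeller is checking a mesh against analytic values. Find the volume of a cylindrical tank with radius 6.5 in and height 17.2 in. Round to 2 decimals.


Shape: cylinder
Radius r = 6.5 in, Height h = 17.2 in
Formula: V = pi * r^2 * h
r^2 = 42.25
V = pi * 42.25 * 17.2
V = 726.7 * pi
V = 2283
2283 in^3


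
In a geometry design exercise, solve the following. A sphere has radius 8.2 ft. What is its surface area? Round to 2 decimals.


Shape: sphere
Radius r = 8.2 ft
Formula: SA = 4 * pi * r^2
r^2 = 67.24
SA = 4 * pi * 67.24
SA = 268.96 * pi
SA = 844.96
844.96 ft^2


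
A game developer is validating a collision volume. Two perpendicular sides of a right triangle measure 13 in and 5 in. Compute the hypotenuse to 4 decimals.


Shape: right triangle
Legs a = 13 in, b = 5 in
Formula: c = sqrt(a^2 + b^2)
a^2 = 169, b^2 = 25
a^2 + b^2 = 194
c = sqrt(194)
c = 13.9284
13.9284 in


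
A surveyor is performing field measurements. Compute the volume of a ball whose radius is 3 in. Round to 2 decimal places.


Shape: sphere
Radius r = 3 in
Formula: V = (4/3) * pi * r^3
r^3 = 27
(4/3) * 27 = 36
V = 36 * pi
V = 113.1
113.1 in^3


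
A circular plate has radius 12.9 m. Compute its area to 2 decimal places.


Shape: circle
Radius r = 12.9 m
Formula: A = pi * r^2
r^2 = 12.9^2 = 166.41
A = pi * 166.41
A = 522.79
522.79 m^2


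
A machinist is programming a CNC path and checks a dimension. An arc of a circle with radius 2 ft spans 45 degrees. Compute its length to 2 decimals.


Shape: circular arc
Radius r = 2 ft, Angle = 45 degrees
Formula: L = (angle/360) * 2 * pi * r
2 * pi * r = 4 * pi
L = (45/360) * 4 * pi
L = 0.5 * pi
L = 1.57
1.57 ft


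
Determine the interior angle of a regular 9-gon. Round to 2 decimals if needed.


Shape: regular nonagon (9 sides)
Formula: interior angle = (n - 2) * 180 / n
(n - 2) = 7
(n - 2) * 180 = 1260
angle = 1260 / 9
angle = 140
140 degrees


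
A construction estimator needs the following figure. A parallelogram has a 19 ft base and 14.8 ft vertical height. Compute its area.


Shape: parallelogram
Base b = 19 ft, Height h = 14.8 ft
Formula: A = b * h
A = 19 * 14.8
A = 281.2
281.2 ft^2


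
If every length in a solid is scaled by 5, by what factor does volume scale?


Linear scale factor k = 5
Rule: under a linear scaling by k, volumes scale by k^3.
k^3 = 5 * 5 * 5
k^3 = 25 * 5
k^3 = 125
Volume scales by a factor of 125.
125 (dimensionless)


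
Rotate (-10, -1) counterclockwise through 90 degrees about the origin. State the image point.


Transformation: rotation about the origin
Original point: (-10, -1)
Rule for 90 deg counterclockwise: (x, y) -> (-y, x)
Apply: (-10, -1) -> (1, -10)
(1, -10)


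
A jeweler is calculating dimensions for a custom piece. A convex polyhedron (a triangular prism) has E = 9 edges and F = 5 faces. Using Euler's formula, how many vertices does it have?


Polyhedron: triangular prism
Euler's formula for convex polyhedra: V - E + F = 2
Given: E = 9 edges and F = 5 faces
Solve for V:
V = 2 + E - F = 2 + 9 - 5 = 6
6 vertices


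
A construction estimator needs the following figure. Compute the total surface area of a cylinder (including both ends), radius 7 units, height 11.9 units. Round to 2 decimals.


Shape: closed cylinder
Radius r = 7 units, Height h = 11.9 units
Formula: SA = 2*pi*r^2 + 2*pi*r*h = 2*pi*r*(r + h)
r + h = 18.9
2 * r * (r + h) = 2 * 7 * 18.9 = 264.6
SA = 264.6 * pi
SA = 831.27
831.27 units^2


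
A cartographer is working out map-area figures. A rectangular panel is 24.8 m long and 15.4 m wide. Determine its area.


Shape: rectangle
Length l = 24.8 m, Width w = 15.4 m
Formula: A = l * w
A = 24.8 * 15.4
A = 381.92
381.92 m^2


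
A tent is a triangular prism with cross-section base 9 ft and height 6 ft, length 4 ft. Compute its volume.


Shape: triangular prism
Triangle base = 9 ft, triangle height = 6 ft, prism length L = 4 ft
Formula: V = (1/2 * b * h_tri) * L
Cross-section area = 0.5 * 9 * 6 = 27
V = 27 * 4
V = 108
108 ft^3


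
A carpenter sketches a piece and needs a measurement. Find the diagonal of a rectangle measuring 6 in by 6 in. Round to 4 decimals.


Shape: rectangle (diagonal via Pythagoras)
Sides: 6 in and 6 in
Formula: d = sqrt(l^2 + w^2)
l^2 = 36, w^2 = 36
l^2 + w^2 = 72
d = sqrt(72)
d = 8.4853
8.4853 in


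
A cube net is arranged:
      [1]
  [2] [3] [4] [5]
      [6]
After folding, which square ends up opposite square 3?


Net: cross layout. Take square 3 as the base (bottom).
Fold the four squares in the horizontal row up around 3: 2 -> left, 4 -> right, 5 wraps to the top.
Fold 1 and 6 up from 3: 1 -> back, 6 -> front.
Opposite pairs are therefore: (1, 6), (2, 4), (3, 5).
Face 3 is opposite face 5.
face 5


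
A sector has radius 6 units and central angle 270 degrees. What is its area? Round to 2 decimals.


Shape: circular sector
Radius r = 6 units, Angle = 270 degrees
Formula: A = (angle/360) * pi * r^2
r^2 = 36
Fraction of circle = 270/360
A = (270/360) * pi * 36
A = 27 * pi
A = 84.82
84.82 units^2


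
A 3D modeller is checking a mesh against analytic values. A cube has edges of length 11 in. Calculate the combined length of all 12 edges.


Shape: cube
Side s = 11 in
A cube has 12 edges, all equal.
Formula: total edge length = 12 * s
Total = 12 * 11
Total = 132
132 in


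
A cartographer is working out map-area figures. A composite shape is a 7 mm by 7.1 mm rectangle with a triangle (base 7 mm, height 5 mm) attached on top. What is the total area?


Composite shape: rectangle + triangle
Rectangle area = 7 * 7.1 = 49.7
Triangle area = 0.5 * 7 * 5 = 17.5
Total = 49.7 + 17.5
Total = 67.2
67.2 mm^2


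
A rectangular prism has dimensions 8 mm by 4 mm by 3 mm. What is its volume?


Shape: rectangular prism
l = 8 mm, w = 4 mm, h = 3 mm
Formula: V = l * w * h
V = 8 * 4 * 3
V = 32 * 3
V = 96
96 mm^3


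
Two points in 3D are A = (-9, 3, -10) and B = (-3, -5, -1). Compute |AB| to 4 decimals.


3D distance between two points
P1 = (-9, 3, -10), P2 = (-3, -5, -1)
Formula: d = sqrt((x2-x1)^2 + (y2-y1)^2 + (z2-z1)^2)
dx = -3 - -9 = 6
dy = -5 - 3 = -8
dz = -1 - -10 = 9
dx^2 + dy^2 + dz^2 = 36 + 64 + 81 = 181
d = sqrt(181)
d = 13.4536
13.4536 units


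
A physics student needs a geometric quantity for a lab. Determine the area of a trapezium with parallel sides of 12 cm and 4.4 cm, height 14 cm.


Shape: trapezoid
Parallel sides a = 12 cm, b = 4.4 cm; Height h = 14 cm
Formula: A = (a + b) * h / 2
a + b = 12 + 4.4 = 16.4
A = 16.4 * 14 / 2
A = 229.6 / 2
A = 114.8
114.8 cm^2


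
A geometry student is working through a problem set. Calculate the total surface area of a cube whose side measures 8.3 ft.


Shape: cube
Side s = 8.3 ft
A cube has 6 square faces.
Formula: SA = 6 * s^2
s^2 = 68.89
SA = 6 * 68.89
SA = 413.34
413.34 ft^2


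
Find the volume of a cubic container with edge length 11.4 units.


Shape: cube
Side s = 11.4 units
Formula: V = s^3
V = 11.4 * 11.4 * 11.4
V = 129.96 * 11.4
V = 1481.544
1481.544 units^3


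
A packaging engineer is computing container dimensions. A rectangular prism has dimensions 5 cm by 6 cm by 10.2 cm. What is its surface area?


Shape: rectangular prism
l = 5 cm, w = 6 cm, h = 10.2 cm
Formula: SA = 2(lw + lh + wh)
lw = 30, lh = 51, wh = 61.2
lw + lh + wh = 142.2
SA = 2 * 142.2
SA = 284.4
284.4 cm^2


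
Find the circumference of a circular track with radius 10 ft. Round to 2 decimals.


Shape: circle
Radius r = 10 ft
Formula: C = 2 * pi * r
C = 2 * pi * 10
C = 20 * pi
C = 62.83
62.83 ft


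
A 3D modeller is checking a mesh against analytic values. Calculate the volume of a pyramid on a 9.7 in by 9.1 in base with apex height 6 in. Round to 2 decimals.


Shape: rectangular pyramid
Base: 9.7 in x 9.1 in, Height h = 6 in
Formula: V = (1/3) * base_area * h
base_area = 9.7 * 9.1 = 88.27
base_area * h = 88.27 * 6 = 529.62
V = 529.62 / 3
V = 176.54
176.54 in^3


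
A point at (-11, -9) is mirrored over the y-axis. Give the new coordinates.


Transformation: reflection
Original point: (-11, -9)
Rule for reflection over the y-axis: (x, y) -> (-x, y)
Apply: (-11, -9) -> (11, -9)
(11, -9)


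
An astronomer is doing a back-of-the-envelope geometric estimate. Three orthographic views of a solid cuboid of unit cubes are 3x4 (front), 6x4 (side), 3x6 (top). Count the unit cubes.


Orthographic views of a solid rectangular block:
Front view 3 x 4 -> length = 3, height = 4
Side view 6 x 4 -> width = 6, height = 4 (consistent)
Top view 3 x 6 -> confirms length = 3, width = 6
The block is 3 x 6 x 4.
Total unit cubes = 3 * 6 * 4 = 72
72 unit cubes


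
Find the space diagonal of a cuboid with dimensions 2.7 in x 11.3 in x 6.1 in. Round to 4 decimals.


Shape: rectangular box (space diagonal)
l = 2.7 in, w = 11.3 in, h = 6.1 in
Visualize: the diagonal of the base, then a right triangle with that diagonal and the height.
Formula: d = sqrt(l^2 + w^2 + h^2)
l^2 + w^2 + h^2 = 7.29 + 127.69 + 37.21 = 172.19
d = sqrt(172.19)
d = 13.1221
13.1221 in


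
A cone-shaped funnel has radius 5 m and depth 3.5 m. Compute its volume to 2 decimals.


Shape: cone
Radius r = 5 m, Height h = 3.5 m
Formula: V = (1/3) * pi * r^2 * h
r^2 = 25
pi * r^2 * h = pi * 25 * 3.5 = 87.5 * pi
V = 87.5 * pi / 3
V = 91.63
91.63 m^3


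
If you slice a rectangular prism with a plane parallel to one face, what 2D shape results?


Solid: rectangular prism
Cutting plane: parallel to one face
Visualize the intersection of the plane with the solid's surface.
The boundary of the cut region is a rectangle.
rectangle


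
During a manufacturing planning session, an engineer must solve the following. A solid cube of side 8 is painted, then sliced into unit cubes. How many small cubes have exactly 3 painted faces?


Large cube: 8 x 8 x 8, cut into unit cubes.
Cubes with 3 painted faces are at the corners. A cube always has 8 corners.
Count = 8
8 unit cubes


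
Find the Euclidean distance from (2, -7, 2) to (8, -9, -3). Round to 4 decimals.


3D distance between two points
P1 = (2, -7, 2), P2 = (8, -9, -3)
Formula: d = sqrt((x2-x1)^2 + (y2-y1)^2 + (z2-z1)^2)
dx = 8 - 2 = 6
dy = -9 - -7 = -2
dz = -3 - 2 = -5
dx^2 + dy^2 + dz^2 = 36 + 4 + 25 = 65
d = sqrt(65)
d = 8.0623
8.0623 units


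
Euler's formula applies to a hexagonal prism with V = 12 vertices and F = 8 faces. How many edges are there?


Polyhedron: hexagonal prism
Euler's formula for convex polyhedra: V - E + F = 2
Given: V = 12 vertices and F = 8 faces
Solve for E:
E = V + F - 2 = 12 + 8 - 2 = 18
18 edges


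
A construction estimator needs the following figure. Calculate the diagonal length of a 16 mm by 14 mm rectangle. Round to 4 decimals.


Shape: rectangle (diagonal via Pythagoras)
Sides: 16 mm and 14 mm
Formula: d = sqrt(l^2 + w^2)
l^2 = 256, w^2 = 196
l^2 + w^2 = 452
d = sqrt(452)
d = 21.2603
21.2603 mm


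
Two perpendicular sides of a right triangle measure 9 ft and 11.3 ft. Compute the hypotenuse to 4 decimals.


Shape: right triangle
Legs a = 9 ft, b = 11.3 ft
Formula: c = sqrt(a^2 + b^2)
a^2 = 81, b^2 = 127.69
a^2 + b^2 = 208.69
c = sqrt(208.69)
c = 14.4461
14.4461 ft


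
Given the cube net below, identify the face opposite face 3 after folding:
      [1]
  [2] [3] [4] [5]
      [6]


Net: cross layout. Take square 3 as the base (bottom).
Fold the four squares in the horizontal row up around 3: 2 -> left, 4 -> right, 5 wraps to the top.
Fold 1 and 6 up from 3: 1 -> back, 6 -> front.
Opposite pairs are therefore: (1, 6), (2, 4), (3, 5).
Face 3 is opposite face 5.
face 5


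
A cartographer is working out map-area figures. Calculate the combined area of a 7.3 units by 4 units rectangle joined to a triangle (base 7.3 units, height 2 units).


Composite shape: rectangle + triangle
Rectangle area = 7.3 * 4 = 29.2
Triangle area = 0.5 * 7.3 * 2 = 7.3
Total = 29.2 + 7.3
Total = 36.5
36.5 units^2


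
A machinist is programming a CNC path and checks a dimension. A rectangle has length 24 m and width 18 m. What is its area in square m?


Shape: rectangle
Length l = 24 m, Width w = 18 m
Formula: A = l * w
A = 24 * 18
A = 432
432 m^2


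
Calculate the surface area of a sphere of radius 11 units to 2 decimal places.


Shape: sphere
Radius r = 11 units
Formula: SA = 4 * pi * r^2
r^2 = 121
SA = 4 * pi * 121
SA = 484 * pi
SA = 1520.53
1520.53 units^2


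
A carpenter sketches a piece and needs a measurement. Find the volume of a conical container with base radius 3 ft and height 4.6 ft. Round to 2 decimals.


Shape: cone
Radius r = 3 ft, Height h = 4.6 ft
Formula: V = (1/3) * pi * r^2 * h
r^2 = 9
pi * r^2 * h = pi * 9 * 4.6 = 41.4 * pi
V = 41.4 * pi / 3
V = 43.35
43.35 ft^3


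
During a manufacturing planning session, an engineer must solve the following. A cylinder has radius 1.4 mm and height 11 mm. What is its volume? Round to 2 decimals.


Shape: cylinder
Radius r = 1.4 mm, Height h = 11 mm
Formula: V = pi * r^2 * h
r^2 = 1.96
V = pi * 1.96 * 11
V = 21.56 * pi
V = 67.73
67.73 mm^3


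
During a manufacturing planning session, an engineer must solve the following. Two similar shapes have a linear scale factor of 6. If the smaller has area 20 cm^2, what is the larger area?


Linear scale factor k = 6
Original area = 20 cm^2
Rule: under a linear scaling by k, areas scale by k^2.
k^2 = 6^2 = 36
New area = 20 * 36
New area = 720
720 cm^2


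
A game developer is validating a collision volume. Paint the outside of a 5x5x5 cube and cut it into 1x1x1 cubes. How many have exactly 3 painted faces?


Large cube: 5 x 5 x 5, cut into unit cubes.
Cubes with 3 painted faces are at the corners. A cube always has 8 corners.
Count = 8
8 unit cubes


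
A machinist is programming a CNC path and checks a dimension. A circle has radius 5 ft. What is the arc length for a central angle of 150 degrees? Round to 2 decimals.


Shape: circular arc
Radius r = 5 ft, Angle = 150 degrees
Formula: L = (angle/360) * 2 * pi * r
2 * pi * r = 10 * pi
L = (150/360) * 10 * pi
L = 4.166667 * pi
L = 13.09
13.09 ft


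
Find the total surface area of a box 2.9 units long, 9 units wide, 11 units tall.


Shape: rectangular prism
l = 2.9 units, w = 9 units, h = 11 units
Formula: SA = 2(lw + lh + wh)
lw = 26.1, lh = 31.9, wh = 99
lw + lh + wh = 157
SA = 2 * 157
SA = 314
314 units^2


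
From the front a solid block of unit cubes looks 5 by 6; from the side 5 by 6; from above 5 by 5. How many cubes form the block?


Orthographic views of a solid rectangular block:
Front view 5 x 6 -> length = 5, height = 6
Side view 5 x 6 -> width = 5, height = 6 (consistent)
Top view 5 x 5 -> confirms length = 5, width = 5
The block is 5 x 5 x 6.
Total unit cubes = 5 * 5 * 6 = 150
150 unit cubes


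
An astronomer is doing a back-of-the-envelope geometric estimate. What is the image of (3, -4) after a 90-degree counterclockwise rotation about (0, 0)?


Transformation: rotation about the origin
Original point: (3, -4)
Rule for 90 deg counterclockwise: (x, y) -> (-y, x)
Apply: (3, -4) -> (4, 3)
(4, 3)


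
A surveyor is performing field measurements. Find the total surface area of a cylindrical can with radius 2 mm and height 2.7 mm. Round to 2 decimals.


Shape: closed cylinder
Radius r = 2 mm, Height h = 2.7 mm
Formula: SA = 2*pi*r^2 + 2*pi*r*h = 2*pi*r*(r + h)
r + h = 4.7
2 * r * (r + h) = 2 * 2 * 4.7 = 18.8
SA = 18.8 * pi
SA = 59.06
59.06 mm^2


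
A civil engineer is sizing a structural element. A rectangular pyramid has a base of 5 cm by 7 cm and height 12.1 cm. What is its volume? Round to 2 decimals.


Shape: rectangular pyramid
Base: 5 cm x 7 cm, Height h = 12.1 cm
Formula: V = (1/3) * base_area * h
base_area = 5 * 7 = 35
base_area * h = 35 * 12.1 = 423.5
V = 423.5 / 3
V = 141.17
141.17 cm^3


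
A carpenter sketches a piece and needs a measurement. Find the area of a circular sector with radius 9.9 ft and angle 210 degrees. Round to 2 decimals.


Shape: circular sector
Radius r = 9.9 ft, Angle = 210 degrees
Formula: A = (angle/360) * pi * r^2
r^2 = 98.01
Fraction of circle = 210/360
A = (210/360) * pi * 98.01
A = 57.1725 * pi
A = 179.61
179.61 ft^2


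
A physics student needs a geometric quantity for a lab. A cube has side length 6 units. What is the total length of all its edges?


Shape: cube
Side s = 6 units
A cube has 12 edges, all equal.
Formula: total edge length = 12 * s
Total = 12 * 6
Total = 72
72 units


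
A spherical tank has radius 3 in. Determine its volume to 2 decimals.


Shape: sphere
Radius r = 3 in
Formula: V = (4/3) * pi * r^3
r^3 = 27
(4/3) * 27 = 36
V = 36 * pi
V = 113.1
113.1 in^3


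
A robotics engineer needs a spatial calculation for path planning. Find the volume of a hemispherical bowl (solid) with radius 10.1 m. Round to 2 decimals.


Shape: hemisphere (half of a sphere)
Radius r = 10.1 m
Formula: V = (1/2) * (4/3) * pi * r^3 = (2/3) * pi * r^3
r^3 = 1030.301
(2/3) * 1030.301 = 686.867333
V = 686.867333 * pi
V = 2157.86
2157.86 m^3


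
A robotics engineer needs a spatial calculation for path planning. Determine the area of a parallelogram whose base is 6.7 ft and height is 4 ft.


Shape: parallelogram
Base b = 6.7 ft, Height h = 4 ft
Formula: A = b * h
A = 6.7 * 4
A = 26.8
26.8 ft^2


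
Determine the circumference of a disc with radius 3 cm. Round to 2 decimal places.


Shape: circle
Radius r = 3 cm
Formula: C = 2 * pi * r
C = 2 * pi * 3
C = 6 * pi
C = 18.85
18.85 cm


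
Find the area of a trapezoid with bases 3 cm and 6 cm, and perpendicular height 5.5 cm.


Shape: trapezoid
Parallel sides a = 3 cm, b = 6 cm; Height h = 5.5 cm
Formula: A = (a + b) * h / 2
a + b = 3 + 6 = 9
A = 9 * 5.5 / 2
A = 49.5 / 2
A = 24.75
24.75 cm^2


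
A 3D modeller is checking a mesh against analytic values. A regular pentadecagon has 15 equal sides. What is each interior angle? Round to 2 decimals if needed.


Shape: regular pentadecagon (15 sides)
Formula: interior angle = (n - 2) * 180 / n
(n - 2) = 13
(n - 2) * 180 = 2340
angle = 2340 / 15
angle = 156
156 degrees


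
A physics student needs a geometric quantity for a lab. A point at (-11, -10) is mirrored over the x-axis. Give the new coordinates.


Transformation: reflection
Original point: (-11, -10)
Rule for reflection over the x-axis: (x, y) -> (x, -y)
Apply: (-11, -10) -> (-11, 10)
(-11, 10)


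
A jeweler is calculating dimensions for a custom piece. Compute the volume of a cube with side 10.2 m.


Shape: cube
Side s = 10.2 m
Formula: V = s^3
V = 10.2 * 10.2 * 10.2
V = 104.04 * 10.2
V = 1061.208
1061.208 m^3


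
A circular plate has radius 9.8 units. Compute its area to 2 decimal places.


Shape: circle
Radius r = 9.8 units
Formula: A = pi * r^2
r^2 = 9.8^2 = 96.04
A = pi * 96.04
A = 301.72
301.72 units^2


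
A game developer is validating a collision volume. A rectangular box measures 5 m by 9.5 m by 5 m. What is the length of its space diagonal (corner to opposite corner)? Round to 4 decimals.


Shape: rectangular box (space diagonal)
l = 5 m, w = 9.5 m, h = 5 m
Visualize: the diagonal of the base, then a right triangle with that diagonal and the height.
Formula: d = sqrt(l^2 + w^2 + h^2)
l^2 + w^2 + h^2 = 25 + 90.25 + 25 = 140.25
d = sqrt(140.25)
d = 11.8427
11.8427 m


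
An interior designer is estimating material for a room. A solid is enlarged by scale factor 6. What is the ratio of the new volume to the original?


Linear scale factor k = 6
Rule: under a linear scaling by k, volumes scale by k^3.
k^3 = 6 * 6 * 6
k^3 = 36 * 6
k^3 = 216
Volume scales by a factor of 216.
216 (dimensionless)


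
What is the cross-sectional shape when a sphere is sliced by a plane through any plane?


Solid: sphere
Cutting plane: through any plane
Visualize the intersection of the plane with the solid's surface.
The boundary of the cut region is a circle.
circle


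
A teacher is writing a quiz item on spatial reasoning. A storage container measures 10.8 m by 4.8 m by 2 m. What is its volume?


Shape: rectangular prism
l = 10.8 m, w = 4.8 m, h = 2 m
Formula: V = l * w * h
V = 10.8 * 4.8 * 2
V = 51.84 * 2
V = 103.68
103.68 m^3


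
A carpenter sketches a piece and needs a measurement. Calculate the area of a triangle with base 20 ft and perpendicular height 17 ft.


Shape: triangle
Base b = 20 ft, Height h = 17 ft
Formula: A = (1/2) * b * h
A = 0.5 * 20 * 17
A = 0.5 * 340
A = 170
170 ft^2


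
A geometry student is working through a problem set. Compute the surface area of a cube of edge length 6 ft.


Shape: cube
Side s = 6 ft
A cube has 6 square faces.
Formula: SA = 6 * s^2
s^2 = 36
SA = 6 * 36
SA = 216
216 ft^2


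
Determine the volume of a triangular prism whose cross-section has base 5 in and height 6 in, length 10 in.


Shape: triangular prism
Triangle base = 5 in, triangle height = 6 in, prism length L = 10 in
Formula: V = (1/2 * b * h_tri) * L
Cross-section area = 0.5 * 5 * 6 = 15
V = 15 * 10
V = 150
150 in^3


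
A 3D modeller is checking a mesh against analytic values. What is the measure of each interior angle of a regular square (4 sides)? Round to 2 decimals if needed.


Shape: regular square (4 sides)
Formula: interior angle = (n - 2) * 180 / n
(n - 2) = 2
(n - 2) * 180 = 360
angle = 360 / 4
angle = 90
90 degrees


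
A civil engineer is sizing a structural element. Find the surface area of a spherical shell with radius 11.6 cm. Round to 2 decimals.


Shape: sphere
Radius r = 11.6 cm
Formula: SA = 4 * pi * r^2
r^2 = 134.56
SA = 4 * pi * 134.56
SA = 538.24 * pi
SA = 1690.93
1690.93 cm^2


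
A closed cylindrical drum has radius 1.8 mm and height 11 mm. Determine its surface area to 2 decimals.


Shape: closed cylinder
Radius r = 1.8 mm, Height h = 11 mm
Formula: SA = 2*pi*r^2 + 2*pi*r*h = 2*pi*r*(r + h)
r + h = 12.8
2 * r * (r + h) = 2 * 1.8 * 12.8 = 46.08
SA = 46.08 * pi
SA = 144.76
144.76 mm^2


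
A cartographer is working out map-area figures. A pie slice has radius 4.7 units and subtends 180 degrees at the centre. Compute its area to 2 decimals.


Shape: circular sector
Radius r = 4.7 units, Angle = 180 degrees
Formula: A = (angle/360) * pi * r^2
r^2 = 22.09
Fraction of circle = 180/360
A = (180/360) * pi * 22.09
A = 11.045 * pi
A = 34.7
34.7 units^2


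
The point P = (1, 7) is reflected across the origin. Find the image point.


Transformation: reflection
Original point: (1, 7)
Rule for reflection through the origin: (x, y) -> (-x, -y)
Apply: (1, 7) -> (-1, -7)
(-1, -7)


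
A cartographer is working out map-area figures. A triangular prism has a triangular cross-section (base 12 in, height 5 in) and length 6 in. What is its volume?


Shape: triangular prism
Triangle base = 12 in, triangle height = 5 in, prism length L = 6 in
Formula: V = (1/2 * b * h_tri) * L
Cross-section area = 0.5 * 12 * 5 = 30
V = 30 * 6
V = 180
180 in^3


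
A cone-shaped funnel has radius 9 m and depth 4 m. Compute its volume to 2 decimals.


Shape: cone
Radius r = 9 m, Height h = 4 m
Formula: V = (1/3) * pi * r^2 * h
r^2 = 81
pi * r^2 * h = pi * 81 * 4 = 324 * pi
V = 324 * pi / 3
V = 339.29
339.29 m^3


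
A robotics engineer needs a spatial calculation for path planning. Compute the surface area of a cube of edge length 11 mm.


Shape: cube
Side s = 11 mm
A cube has 6 square faces.
Formula: SA = 6 * s^2
s^2 = 121
SA = 6 * 121
SA = 726
726 mm^2


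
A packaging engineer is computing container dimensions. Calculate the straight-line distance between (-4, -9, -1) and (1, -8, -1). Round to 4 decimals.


3D distance between two points
P1 = (-4, -9, -1), P2 = (1, -8, -1)
Formula: d = sqrt((x2-x1)^2 + (y2-y1)^2 + (z2-z1)^2)
dx = 1 - -4 = 5
dy = -8 - -9 = 1
dz = -1 - -1 = 0
dx^2 + dy^2 + dz^2 = 25 + 1 + 0 = 26
d = sqrt(26)
d = 5.099
5.099 units


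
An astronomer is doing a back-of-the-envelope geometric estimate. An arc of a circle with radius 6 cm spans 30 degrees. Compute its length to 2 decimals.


Shape: circular arc
Radius r = 6 cm, Angle = 30 degrees
Formula: L = (angle/360) * 2 * pi * r
2 * pi * r = 12 * pi
L = (30/360) * 12 * pi
L = 1 * pi
L = 3.14
3.14 cm


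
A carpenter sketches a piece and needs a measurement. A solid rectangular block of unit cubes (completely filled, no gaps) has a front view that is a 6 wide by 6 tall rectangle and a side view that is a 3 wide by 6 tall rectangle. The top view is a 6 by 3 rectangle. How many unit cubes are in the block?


Orthographic views of a solid rectangular block:
Front view 6 x 6 -> length = 6, height = 6
Side view 3 x 6 -> width = 3, height = 6 (consistent)
Top view 6 x 3 -> confirms length = 6, width = 3
The block is 6 x 3 x 6.
Total unit cubes = 6 * 3 * 6 = 108
108 unit cubes


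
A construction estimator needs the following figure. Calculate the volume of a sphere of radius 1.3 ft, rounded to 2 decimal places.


Shape: sphere
Radius r = 1.3 ft
Formula: V = (4/3) * pi * r^3
r^3 = 2.197
(4/3) * 2.197 = 2.929333
V = 2.929333 * pi
V = 9.2
9.2 ft^3


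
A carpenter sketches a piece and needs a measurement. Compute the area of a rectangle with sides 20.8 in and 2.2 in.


Shape: rectangle
Length l = 20.8 in, Width w = 2.2 in
Formula: A = l * w
A = 20.8 * 2.2
A = 45.76
45.76 in^2


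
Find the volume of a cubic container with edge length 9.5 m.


Shape: cube
Side s = 9.5 m
Formula: V = s^3
V = 9.5 * 9.5 * 9.5
V = 90.25 * 9.5
V = 857.375
857.375 m^3


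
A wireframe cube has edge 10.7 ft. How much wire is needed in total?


Shape: cube
Side s = 10.7 ft
A cube has 12 edges, all equal.
Formula: total edge length = 12 * s
Total = 12 * 10.7
Total = 128.4
128.4 ft


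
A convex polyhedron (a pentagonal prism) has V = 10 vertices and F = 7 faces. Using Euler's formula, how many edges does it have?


Polyhedron: pentagonal prism
Euler's formula for convex polyhedra: V - E + F = 2
Given: V = 10 vertices and F = 7 faces
Solve for E:
E = V + F - 2 = 10 + 7 - 2 = 15
15 edges


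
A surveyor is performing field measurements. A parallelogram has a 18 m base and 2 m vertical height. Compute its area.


Shape: parallelogram
Base b = 18 m, Height h = 2 m
Formula: A = b * h
A = 18 * 2
A = 36
36 m^2


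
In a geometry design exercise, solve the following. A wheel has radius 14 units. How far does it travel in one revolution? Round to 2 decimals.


Shape: circle
Radius r = 14 units
Formula: C = 2 * pi * r
C = 2 * pi * 14
C = 28 * pi
C = 87.96
87.96 units


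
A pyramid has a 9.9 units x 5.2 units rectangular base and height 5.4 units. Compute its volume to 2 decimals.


Shape: rectangular pyramid
Base: 9.9 units x 5.2 units, Height h = 5.4 units
Formula: V = (1/3) * base_area * h
base_area = 9.9 * 5.2 = 51.48
base_area * h = 51.48 * 5.4 = 277.992
V = 277.992 / 3
V = 92.66
92.66 units^3


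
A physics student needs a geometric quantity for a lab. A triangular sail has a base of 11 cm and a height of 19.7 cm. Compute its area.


Shape: triangle
Base b = 11 cm, Height h = 19.7 cm
Formula: A = (1/2) * b * h
A = 0.5 * 11 * 19.7
A = 0.5 * 216.7
A = 108.35
108.35 cm^2


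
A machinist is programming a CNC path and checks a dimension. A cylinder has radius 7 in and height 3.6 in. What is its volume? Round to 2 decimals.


Shape: cylinder
Radius r = 7 in, Height h = 3.6 in
Formula: V = pi * r^2 * h
r^2 = 49
V = pi * 49 * 3.6
V = 176.4 * pi
V = 554.18
554.18 in^3


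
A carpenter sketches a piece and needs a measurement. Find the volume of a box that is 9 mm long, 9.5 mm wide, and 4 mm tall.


Shape: rectangular prism
l = 9 mm, w = 9.5 mm, h = 4 mm
Formula: V = l * w * h
V = 9 * 9.5 * 4
V = 85.5 * 4
V = 342
342 mm^3


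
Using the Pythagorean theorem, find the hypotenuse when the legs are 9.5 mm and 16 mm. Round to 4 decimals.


Shape: right triangle
Legs a = 9.5 mm, b = 16 mm
Formula: c = sqrt(a^2 + b^2)
a^2 = 90.25, b^2 = 256
a^2 + b^2 = 346.25
c = sqrt(346.25)
c = 18.6078
18.6078 mm


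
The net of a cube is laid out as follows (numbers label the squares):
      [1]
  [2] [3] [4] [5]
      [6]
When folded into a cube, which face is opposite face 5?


Net: cross layout. Take square 3 as the base (bottom).
Fold the four squares in the horizontal row up around 3: 2 -> left, 4 -> right, 5 wraps to the top.
Fold 1 and 6 up from 3: 1 -> back, 6 -> front.
Opposite pairs are therefore: (1, 6), (2, 4), (3, 5).
Face 5 is opposite face 3.
face 3


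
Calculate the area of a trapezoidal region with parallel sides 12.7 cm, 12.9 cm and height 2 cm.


Shape: trapezoid
Parallel sides a = 12.7 cm, b = 12.9 cm; Height h = 2 cm
Formula: A = (a + b) * h / 2
a + b = 12.7 + 12.9 = 25.6
A = 25.6 * 2 / 2
A = 51.2 / 2
A = 25.6
25.6 cm^2


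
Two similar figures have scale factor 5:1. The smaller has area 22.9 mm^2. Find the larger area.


Linear scale factor k = 5
Original area = 22.9 mm^2
Rule: under a linear scaling by k, areas scale by k^2.
k^2 = 5^2 = 25
New area = 22.9 * 25
New area = 572.5
572.5 mm^2


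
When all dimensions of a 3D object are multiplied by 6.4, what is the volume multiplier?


Linear scale factor k = 6.4
Rule: under a linear scaling by k, volumes scale by k^3.
k^3 = 6.4 * 6.4 * 6.4
k^3 = 40.96 * 6.4
k^3 = 262.144
Volume scales by a factor of 262.144.
262.144 (dimensionless)


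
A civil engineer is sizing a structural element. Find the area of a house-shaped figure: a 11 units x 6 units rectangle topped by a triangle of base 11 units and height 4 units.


Composite shape: rectangle + triangle
Rectangle area = 11 * 6 = 66
Triangle area = 0.5 * 11 * 4 = 22
Total = 66 + 22
Total = 88
88 units^2


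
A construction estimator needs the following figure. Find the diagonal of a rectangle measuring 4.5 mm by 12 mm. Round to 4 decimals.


Shape: rectangle (diagonal via Pythagoras)
Sides: 4.5 mm and 12 mm
Formula: d = sqrt(l^2 + w^2)
l^2 = 20.25, w^2 = 144
l^2 + w^2 = 164.25
d = sqrt(164.25)
d = 12.816
12.816 mm


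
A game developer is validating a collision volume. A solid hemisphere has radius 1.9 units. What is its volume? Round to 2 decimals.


Shape: hemisphere (half of a sphere)
Radius r = 1.9 units
Formula: V = (1/2) * (4/3) * pi * r^3 = (2/3) * pi * r^3
r^3 = 6.859
(2/3) * 6.859 = 4.572667
V = 4.572667 * pi
V = 14.37
14.37 units^3


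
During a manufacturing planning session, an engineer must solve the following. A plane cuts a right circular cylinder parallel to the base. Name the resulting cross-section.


Solid: right circular cylinder
Cutting plane: parallel to the base
Visualize the intersection of the plane with the solid's surface.
The boundary of the cut region is a circle.
circle


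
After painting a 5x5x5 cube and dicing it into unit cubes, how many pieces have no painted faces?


Large cube: 5 x 5 x 5, cut into unit cubes.
n = 5, so n - 2 = 3
Unpainted cubes form the interior (n - 2)^3 block.
(n - 2)^3 = 3^3 = 27
27 unit cubes


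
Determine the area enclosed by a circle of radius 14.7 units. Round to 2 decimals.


Shape: circle
Radius r = 14.7 units
Formula: A = pi * r^2
r^2 = 14.7^2 = 216.09
A = pi * 216.09
A = 678.87
678.87 units^2


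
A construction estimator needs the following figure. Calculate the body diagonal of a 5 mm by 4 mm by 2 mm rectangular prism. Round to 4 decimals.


Shape: rectangular box (space diagonal)
l = 5 mm, w = 4 mm, h = 2 mm
Visualize: the diagonal of the base, then a right triangle with that diagonal and the height.
Formula: d = sqrt(l^2 + w^2 + h^2)
l^2 + w^2 + h^2 = 25 + 16 + 4 = 45
d = sqrt(45)
d = 6.7082
6.7082 mm


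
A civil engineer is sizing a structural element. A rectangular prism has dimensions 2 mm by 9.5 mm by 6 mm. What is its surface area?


Shape: rectangular prism
l = 2 mm, w = 9.5 mm, h = 6 mm
Formula: SA = 2(lw + lh + wh)
lw = 19, lh = 12, wh = 57
lw + lh + wh = 88
SA = 2 * 88
SA = 176
176 mm^2


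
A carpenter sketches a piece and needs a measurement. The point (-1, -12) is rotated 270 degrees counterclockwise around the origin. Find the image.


Transformation: rotation about the origin
Original point: (-1, -12)
Rule for 270 deg counterclockwise: (x, y) -> (y, -x)
Apply: (-1, -12) -> (-12, 1)
(-12, 1)


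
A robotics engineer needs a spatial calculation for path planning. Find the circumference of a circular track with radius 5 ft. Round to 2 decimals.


Shape: circle
Radius r = 5 ft
Formula: C = 2 * pi * r
C = 2 * pi * 5
C = 10 * pi
C = 31.42
31.42 ft


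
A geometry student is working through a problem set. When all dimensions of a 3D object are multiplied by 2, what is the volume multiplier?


Linear scale factor k = 2
Rule: under a linear scaling by k, volumes scale by k^3.
k^3 = 2 * 2 * 2
k^3 = 4 * 2
k^3 = 8
Volume scales by a factor of 8.
8 (dimensionless)


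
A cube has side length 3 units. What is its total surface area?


Shape: cube
Side s = 3 units
A cube has 6 square faces.
Formula: SA = 6 * s^2
s^2 = 9
SA = 6 * 9
SA = 54
54 units^2


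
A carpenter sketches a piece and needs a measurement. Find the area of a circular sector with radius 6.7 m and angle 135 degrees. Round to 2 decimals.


Shape: circular sector
Radius r = 6.7 m, Angle = 135 degrees
Formula: A = (angle/360) * pi * r^2
r^2 = 44.89
Fraction of circle = 135/360
A = (135/360) * pi * 44.89
A = 16.83375 * pi
A = 52.88
52.88 m^2


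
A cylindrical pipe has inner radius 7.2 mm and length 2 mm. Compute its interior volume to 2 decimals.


Shape: cylinder
Radius r = 7.2 mm, Height h = 2 mm
Formula: V = pi * r^2 * h
r^2 = 51.84
V = pi * 51.84 * 2
V = 103.68 * pi
V = 325.72
325.72 mm^3


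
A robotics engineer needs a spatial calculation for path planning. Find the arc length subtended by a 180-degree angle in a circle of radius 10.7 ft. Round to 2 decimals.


Shape: circular arc
Radius r = 10.7 ft, Angle = 180 degrees
Formula: L = (angle/360) * 2 * pi * r
2 * pi * r = 21.4 * pi
L = (180/360) * 21.4 * pi
L = 10.7 * pi
L = 33.62
33.62 ft


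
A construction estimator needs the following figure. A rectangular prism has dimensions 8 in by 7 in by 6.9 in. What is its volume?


Shape: rectangular prism
l = 8 in, w = 7 in, h = 6.9 in
Formula: V = l * w * h
V = 8 * 7 * 6.9
V = 56 * 6.9
V = 386.4
386.4 in^3


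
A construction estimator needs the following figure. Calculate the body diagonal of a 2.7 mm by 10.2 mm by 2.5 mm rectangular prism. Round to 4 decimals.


Shape: rectangular box (space diagonal)
l = 2.7 mm, w = 10.2 mm, h = 2.5 mm
Visualize: the diagonal of the base, then a right triangle with that diagonal and the height.
Formula: d = sqrt(l^2 + w^2 + h^2)
l^2 + w^2 + h^2 = 7.29 + 104.04 + 6.25 = 117.58
d = sqrt(117.58)
d = 10.8434
10.8434 mm


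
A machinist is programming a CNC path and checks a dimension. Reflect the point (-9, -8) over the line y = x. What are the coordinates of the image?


Transformation: reflection
Original point: (-9, -8)
Rule for reflection over y = x: (x, y) -> (y, x)
Apply: (-9, -8) -> (-8, -9)
(-8, -9)


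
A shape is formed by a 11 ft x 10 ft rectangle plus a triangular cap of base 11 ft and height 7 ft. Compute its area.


Composite shape: rectangle + triangle
Rectangle area = 11 * 10 = 110
Triangle area = 0.5 * 11 * 7 = 38.5
Total = 110 + 38.5
Total = 148.5
148.5 ft^2


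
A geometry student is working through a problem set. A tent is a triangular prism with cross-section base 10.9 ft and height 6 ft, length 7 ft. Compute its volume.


Shape: triangular prism
Triangle base = 10.9 ft, triangle height = 6 ft, prism length L = 7 ft
Formula: V = (1/2 * b * h_tri) * L
Cross-section area = 0.5 * 10.9 * 6 = 32.7
V = 32.7 * 7
V = 228.9
228.9 ft^3
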